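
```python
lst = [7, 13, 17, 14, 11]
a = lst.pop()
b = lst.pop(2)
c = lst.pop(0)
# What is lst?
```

After line 1: lst = [7, 13, 17, 14, 11]
After line 2 (pop() -> a = 11): lst = [7, 13, 17, 14]
After line 3 (pop(2) -> b = 17): lst = [7, 13, 14]
After line 4 (pop(0) -> c = 7): lst = [13, 14]

[13, 14]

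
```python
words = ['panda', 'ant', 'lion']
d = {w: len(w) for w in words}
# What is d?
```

{'panda': 5, 'ant': 3, 'lion': 4}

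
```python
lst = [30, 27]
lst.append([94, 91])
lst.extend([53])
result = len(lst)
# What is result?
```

After line 1: lst = [30, 27]
After line 2 (append adds [94, 91] as single element): lst = [30, 27, [94, 91]]
After line 3 (extend unpacks [53], adds 53): lst = [30, 27, [94, 91], 53]
After line 4: result = len(lst) = 4

4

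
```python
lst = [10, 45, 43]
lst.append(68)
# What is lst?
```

[10, 45, 43, 68]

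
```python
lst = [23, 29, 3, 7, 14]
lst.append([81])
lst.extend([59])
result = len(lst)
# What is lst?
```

After line 1: lst = [23, 29, 3, 7, 14]
After line 2 (append adds [81] as single element): lst = [23, 29, 3, 7, 14, [81]]
After line 3 (extend unpacks [59], adds 59): lst = [23, 29, 3, 7, 14, [81], 59]
After line 4: result = len(lst) = 7

[23, 29, 3, 7, 14, [81], 59]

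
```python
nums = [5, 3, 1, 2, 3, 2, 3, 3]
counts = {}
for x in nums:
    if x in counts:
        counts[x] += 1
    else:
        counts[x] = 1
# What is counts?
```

Initial: counts = {}, nums = [5, 3, 1, 2, 3, 2, 3, 3]
See 5: counts = {5: 1}
See 3: counts = {5: 1, 3: 1}
See 1: counts = {5: 1, 3: 1, 1: 1}
See 2: counts = {5: 1, 3: 1, 1: 1, 2: 1}
See 3: counts = {5: 1, 3: 2, 1: 1, 2: 1}
See 2: counts = {5: 1, 3: 2, 1: 1, 2: 2}
See 3: counts = {5: 1, 3: 3, 1: 1, 2: 2}
See 3: counts = {5: 1, 3: 4, 1: 1, 2: 2}

{5: 1, 3: 4, 1: 1, 2: 2}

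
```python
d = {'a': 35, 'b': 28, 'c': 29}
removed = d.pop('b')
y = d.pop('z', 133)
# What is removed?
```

After line 1: d = {'a': 35, 'b': 28, 'c': 29}
After line 2 (pop 'b' returns 28): d = {'a': 35, 'c': 29}, removed = 28
After line 3 (pop 'z' missing, returns default 133): d = {'a': 35, 'c': 29}, y = 133

28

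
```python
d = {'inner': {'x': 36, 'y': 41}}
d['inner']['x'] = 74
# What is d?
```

After line 1: d = {'inner': {'x': 36, 'y': 41}}
After line 2 (inner x overwritten): d = {'inner': {'x': 74, 'y': 41}}

{'inner': {'x': 74, 'y': 41}}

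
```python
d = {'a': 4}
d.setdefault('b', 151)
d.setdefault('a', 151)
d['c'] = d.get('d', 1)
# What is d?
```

After line 1: d = {'a': 4}
After line 2 (setdefault adds 'b'=151): d = {'a': 4, 'b': 151}
After line 3 (setdefault 'a' no-op, already exists): d = {'a': 4, 'b': 151}
After line 4 (get('d', 1) returns default since 'd' not in d): d = {'a': 4, 'b': 151, 'c': 1}

{'a': 4, 'b': 151, 'c': 1}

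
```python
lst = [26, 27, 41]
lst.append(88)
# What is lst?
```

[26, 27, 41, 88]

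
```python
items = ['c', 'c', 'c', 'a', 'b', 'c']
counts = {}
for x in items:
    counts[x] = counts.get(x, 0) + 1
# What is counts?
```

Initial: counts = {}, items = ['c', 'c', 'c', 'a', 'b', 'c']
See 'c': counts = {'c': 1}
See 'c': counts = {'c': 2}
See 'c': counts = {'c': 3}
See 'a': counts = {'c': 3, 'a': 1}
See 'b': counts = {'c': 3, 'a': 1, 'b': 1}
See 'c': counts = {'c': 4, 'a': 1, 'b': 1}

{'c': 4, 'a': 1, 'b': 1}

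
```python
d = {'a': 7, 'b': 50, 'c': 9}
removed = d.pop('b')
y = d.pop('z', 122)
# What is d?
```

After line 1: d = {'a': 7, 'b': 50, 'c': 9}
After line 2 (pop 'b' returns 50): d = {'a': 7, 'c': 9}, removed = 50
After line 3 (pop 'z' missing, returns default 122): d = {'a': 7, 'c': 9}, y = 122

{'a': 7, 'c': 9}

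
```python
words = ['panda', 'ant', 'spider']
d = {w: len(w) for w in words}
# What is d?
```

{'panda': 5, 'ant': 3, 'spider': 6}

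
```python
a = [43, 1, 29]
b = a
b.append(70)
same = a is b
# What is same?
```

After line 1: a = [43, 1, 29]
After line 2 (b = a is an alias, same object): a = [43, 1, 29], b = [43, 1, 29]
After line 3 (b.append mutates the shared list): a = [43, 1, 29, 70], b = [43, 1, 29, 70]
After line 4 (same = a is b; same object -> True): same = True

True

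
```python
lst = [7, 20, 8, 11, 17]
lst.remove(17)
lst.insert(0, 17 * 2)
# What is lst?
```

After line 1: lst = [7, 20, 8, 11, 17]
After line 2 (remove first 17): lst = [7, 20, 8, 11]
After line 3 (insert 34 at index 0): lst = [34, 7, 20, 8, 11]

[34, 7, 20, 8, 11]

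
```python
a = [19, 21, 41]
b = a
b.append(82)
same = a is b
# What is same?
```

After line 1: a = [19, 21, 41]
After line 2 (b = a is an alias, same object): a = [19, 21, 41], b = [19, 21, 41]
After line 3 (b.append mutates the shared list): a = [19, 21, 41, 82], b = [19, 21, 41, 82]
After line 4 (same = a is b; same object -> True): same = True

True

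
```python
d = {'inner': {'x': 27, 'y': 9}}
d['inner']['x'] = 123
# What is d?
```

After line 1: d = {'inner': {'x': 27, 'y': 9}}
After line 2 (inner x overwritten): d = {'inner': {'x': 123, 'y': 9}}

{'inner': {'x': 123, 'y': 9}}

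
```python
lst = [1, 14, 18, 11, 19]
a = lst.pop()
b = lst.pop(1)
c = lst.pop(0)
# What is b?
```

After line 1: lst = [1, 14, 18, 11, 19]
After line 2 (pop() -> a = 19): lst = [1, 14, 18, 11]
After line 3 (pop(1) -> b = 14): lst = [1, 18, 11]
After line 4 (pop(0) -> c = 1): lst = [18, 11]

14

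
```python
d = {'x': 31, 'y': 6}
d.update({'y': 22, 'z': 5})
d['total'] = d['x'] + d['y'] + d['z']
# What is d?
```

After line 1: d = {'x': 31, 'y': 6}
After line 2 (y overwritten, z added): d = {'x': 31, 'y': 22, 'z': 5}
After line 3 (total = 31 + 22 + 5 = 58): d = {'x': 31, 'y': 22, 'z': 5, 'total': 58}

{'x': 31, 'y': 22, 'z': 5, 'total': 58}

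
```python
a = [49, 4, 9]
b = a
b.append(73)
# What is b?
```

After line 1: a = [49, 4, 9]
After line 2 (b = a is an alias, same object): a = [49, 4, 9], b = [49, 4, 9]
After line 3 (b.append mutates the shared list): a = [49, 4, 9, 73], b = [49, 4, 9, 73]

[49, 4, 9, 73]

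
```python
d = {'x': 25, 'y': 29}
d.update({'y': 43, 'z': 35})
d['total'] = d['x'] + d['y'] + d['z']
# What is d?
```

After line 1: d = {'x': 25, 'y': 29}
After line 2 (y overwritten, z added): d = {'x': 25, 'y': 43, 'z': 35}
After line 3 (total = 25 + 43 + 35 = 103): d = {'x': 25, 'y': 43, 'z': 35, 'total': 103}

{'x': 25, 'y': 43, 'z': 35, 'total': 103}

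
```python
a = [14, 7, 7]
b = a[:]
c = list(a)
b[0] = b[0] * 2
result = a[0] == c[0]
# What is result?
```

After line 1: a = [14, 7, 7]
After line 2 (b = a[:], copy): a = [14, 7, 7], b = [14, 7, 7]
After line 3 (c = list(a) is a copy, new object): c = [14, 7, 7]
After line 4 (b[0] = 14 * 2 = 28; only b mutates (copy)): a = [14, 7, 7], b = [28, 7, 7], c = [14, 7, 7]
After line 5 (a[0] = 14, c[0] = 14; result = True)

True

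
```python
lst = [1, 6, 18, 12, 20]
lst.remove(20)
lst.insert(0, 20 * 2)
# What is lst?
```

After line 1: lst = [1, 6, 18, 12, 20]
After line 2 (remove first 20): lst = [1, 6, 18, 12]
After line 3 (insert 40 at index 0): lst = [40, 1, 6, 18, 12]

[40, 1, 6, 18, 12]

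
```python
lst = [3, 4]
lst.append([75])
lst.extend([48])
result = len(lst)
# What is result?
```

After line 1: lst = [3, 4]
After line 2 (append adds [75] as single element): lst = [3, 4, [75]]
After line 3 (extend unpacks [48], adds 48): lst = [3, 4, [75], 48]
After line 4: result = len(lst) = 4

4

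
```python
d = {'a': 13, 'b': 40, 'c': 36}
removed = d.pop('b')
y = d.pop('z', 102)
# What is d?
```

After line 1: d = {'a': 13, 'b': 40, 'c': 36}
After line 2 (pop 'b' returns 40): d = {'a': 13, 'c': 36}, removed = 40
After line 3 (pop 'z' missing, returns default 102): d = {'a': 13, 'c': 36}, y = 102

{'a': 13, 'c': 36}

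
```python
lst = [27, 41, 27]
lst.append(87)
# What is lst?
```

[27, 41, 27, 87]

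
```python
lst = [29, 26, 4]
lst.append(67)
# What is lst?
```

[29, 26, 4, 67]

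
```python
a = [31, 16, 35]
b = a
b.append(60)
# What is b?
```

After line 1: a = [31, 16, 35]
After line 2 (b = a is an alias, same object): a = [31, 16, 35], b = [31, 16, 35]
After line 3 (b.append mutates the shared list): a = [31, 16, 35, 60], b = [31, 16, 35, 60]

[31, 16, 35, 60]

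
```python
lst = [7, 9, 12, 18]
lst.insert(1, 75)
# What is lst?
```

[7, 75, 9, 12, 18]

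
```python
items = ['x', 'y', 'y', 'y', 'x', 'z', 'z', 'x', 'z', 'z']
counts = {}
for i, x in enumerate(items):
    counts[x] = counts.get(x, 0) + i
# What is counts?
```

Initial: counts = {}, items = ['x', 'y', 'y', 'y', 'x', 'z', 'z', 'x', 'z', 'z']
i=0, x='x': counts = {'x': 0}
i=1, x='y': counts = {'x': 0, 'y': 1}
i=2, x='y': counts = {'x': 0, 'y': 3}
i=3, x='y': counts = {'x': 0, 'y': 6}
i=4, x='x': counts = {'x': 4, 'y': 6}
i=5, x='z': counts = {'x': 4, 'y': 6, 'z': 5}
i=6, x='z': counts = {'x': 4, 'y': 6, 'z': 11}
i=7, x='x': counts = {'x': 11, 'y': 6, 'z': 11}
i=8, x='z': counts = {'x': 11, 'y': 6, 'z': 19}
i=9, x='z': counts = {'x': 11, 'y': 6, 'z': 28}

{'x': 11, 'y': 6, 'z': 28}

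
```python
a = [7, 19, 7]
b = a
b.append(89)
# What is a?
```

After line 1: a = [7, 19, 7]
After line 2 (b = a is an alias, same object): a = [7, 19, 7], b = [7, 19, 7]
After line 3 (b.append mutates the shared list): a = [7, 19, 7, 89], b = [7, 19, 7, 89]

[7, 19, 7, 89]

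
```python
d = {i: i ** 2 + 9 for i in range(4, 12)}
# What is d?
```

{4: 25, 5: 34, 6: 45, 7: 58, 8: 73, 9: 90, 10: 109, 11: 130}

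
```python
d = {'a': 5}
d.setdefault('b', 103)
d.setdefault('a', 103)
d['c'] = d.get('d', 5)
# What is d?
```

After line 1: d = {'a': 5}
After line 2 (setdefault adds 'b'=103): d = {'a': 5, 'b': 103}
After line 3 (setdefault 'a' no-op, already exists): d = {'a': 5, 'b': 103}
After line 4 (get('d', 5) returns default since 'd' not in d): d = {'a': 5, 'b': 103, 'c': 5}

{'a': 5, 'b': 103, 'c': 5}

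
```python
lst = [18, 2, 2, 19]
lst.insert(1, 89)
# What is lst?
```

[18, 89, 2, 2, 19]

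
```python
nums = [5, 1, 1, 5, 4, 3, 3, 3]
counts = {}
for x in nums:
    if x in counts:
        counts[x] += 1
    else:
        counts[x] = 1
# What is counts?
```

Initial: counts = {}, nums = [5, 1, 1, 5, 4, 3, 3, 3]
See 5: counts = {5: 1}
See 1: counts = {5: 1, 1: 1}
See 1: counts = {5: 1, 1: 2}
See 5: counts = {5: 2, 1: 2}
See 4: counts = {5: 2, 1: 2, 4: 1}
See 3: counts = {5: 2, 1: 2, 4: 1, 3: 1}
See 3: counts = {5: 2, 1: 2, 4: 1, 3: 2}
See 3: counts = {5: 2, 1: 2, 4: 1, 3: 3}

{5: 2, 1: 2, 4: 1, 3: 3}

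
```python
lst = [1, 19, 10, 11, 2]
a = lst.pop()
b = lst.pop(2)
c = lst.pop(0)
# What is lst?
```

After line 1: lst = [1, 19, 10, 11, 2]
After line 2 (pop() -> a = 2): lst = [1, 19, 10, 11]
After line 3 (pop(2) -> b = 10): lst = [1, 19, 11]
After line 4 (pop(0) -> c = 1): lst = [19, 11]

[19, 11]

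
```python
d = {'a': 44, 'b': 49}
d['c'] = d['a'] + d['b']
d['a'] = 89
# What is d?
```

After line 1: d = {'a': 44, 'b': 49}
After line 2 (d['c'] = 44 + 49): d = {'a': 44, 'b': 49, 'c': 93}
After line 3: d = {'a': 89, 'b': 49, 'c': 93}

{'a': 89, 'b': 49, 'c': 93}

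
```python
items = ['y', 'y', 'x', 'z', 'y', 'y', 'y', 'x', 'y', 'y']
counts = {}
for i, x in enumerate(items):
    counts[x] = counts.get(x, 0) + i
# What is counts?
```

Initial: counts = {}, items = ['y', 'y', 'x', 'z', 'y', 'y', 'y', 'x', 'y', 'y']
i=0, x='y': counts = {'y': 0}
i=1, x='y': counts = {'y': 1}
i=2, x='x': counts = {'y': 1, 'x': 2}
i=3, x='z': counts = {'y': 1, 'x': 2, 'z': 3}
i=4, x='y': counts = {'y': 5, 'x': 2, 'z': 3}
i=5, x='y': counts = {'y': 10, 'x': 2, 'z': 3}
i=6, x='y': counts = {'y': 16, 'x': 2, 'z': 3}
i=7, x='x': counts = {'y': 16, 'x': 9, 'z': 3}
i=8, x='y': counts = {'y': 24, 'x': 9, 'z': 3}
i=9, x='y': counts = {'y': 33, 'x': 9, 'z': 3}

{'y': 33, 'x': 9, 'z': 3}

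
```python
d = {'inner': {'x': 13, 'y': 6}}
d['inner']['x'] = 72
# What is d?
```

After line 1: d = {'inner': {'x': 13, 'y': 6}}
After line 2 (inner x overwritten): d = {'inner': {'x': 72, 'y': 6}}

{'inner': {'x': 72, 'y': 6}}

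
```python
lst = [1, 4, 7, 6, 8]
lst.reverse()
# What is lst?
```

[8, 6, 7, 4, 1]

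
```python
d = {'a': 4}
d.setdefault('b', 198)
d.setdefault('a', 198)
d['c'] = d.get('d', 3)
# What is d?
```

After line 1: d = {'a': 4}
After line 2 (setdefault adds 'b'=198): d = {'a': 4, 'b': 198}
After line 3 (setdefault 'a' no-op, already exists): d = {'a': 4, 'b': 198}
After line 4 (get('d', 3) returns default since 'd' not in d): d = {'a': 4, 'b': 198, 'c': 3}

{'a': 4, 'b': 198, 'c': 3}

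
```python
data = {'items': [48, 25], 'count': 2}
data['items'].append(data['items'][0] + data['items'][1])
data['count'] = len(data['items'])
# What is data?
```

After line 1: data = {'items': [48, 25], 'count': 2}
After line 2 (append 48 + 25 = 73): data = {'items': [48, 25, 73], 'count': 2}
After line 3 (count = len(items) = 3): data = {'items': [48, 25, 73], 'count': 3}

{'items': [48, 25, 73], 'count': 3}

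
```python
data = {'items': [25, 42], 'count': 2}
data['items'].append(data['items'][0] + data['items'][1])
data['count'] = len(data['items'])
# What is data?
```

After line 1: data = {'items': [25, 42], 'count': 2}
After line 2 (append 25 + 42 = 67): data = {'items': [25, 42, 67], 'count': 2}
After line 3 (count = len(items) = 3): data = {'items': [25, 42, 67], 'count': 3}

{'items': [25, 42, 67], 'count': 3}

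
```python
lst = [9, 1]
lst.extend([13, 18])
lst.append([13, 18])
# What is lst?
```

After line 1: lst = [9, 1]
After line 2 (extend unpacks [13, 18]): lst = [9, 1, 13, 18]
After line 3 (append adds [13, 18] as single element): lst = [9, 1, 13, 18, [13, 18]]

[9, 1, 13, 18, [13, 18]]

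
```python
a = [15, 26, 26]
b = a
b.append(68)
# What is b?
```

After line 1: a = [15, 26, 26]
After line 2 (b = a is an alias, same object): a = [15, 26, 26], b = [15, 26, 26]
After line 3 (b.append mutates the shared list): a = [15, 26, 26, 68], b = [15, 26, 26, 68]

[15, 26, 26, 68]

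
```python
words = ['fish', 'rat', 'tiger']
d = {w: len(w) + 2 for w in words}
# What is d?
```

{'fish': 6, 'rat': 5, 'tiger': 7}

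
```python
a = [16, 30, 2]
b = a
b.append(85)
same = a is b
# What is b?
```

After line 1: a = [16, 30, 2]
After line 2 (b = a is an alias, same object): a = [16, 30, 2], b = [16, 30, 2]
After line 3 (b.append mutates the shared list): a = [16, 30, 2, 85], b = [16, 30, 2, 85]
After line 4 (same = a is b; same object -> True): same = True

[16, 30, 2, 85]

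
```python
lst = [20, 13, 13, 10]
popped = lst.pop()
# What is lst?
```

[20, 13, 13]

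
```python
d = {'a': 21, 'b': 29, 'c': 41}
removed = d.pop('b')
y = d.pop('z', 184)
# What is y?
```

After line 1: d = {'a': 21, 'b': 29, 'c': 41}
After line 2 (pop 'b' returns 29): d = {'a': 21, 'c': 41}, removed = 29
After line 3 (pop 'z' missing, returns default 184): d = {'a': 21, 'c': 41}, y = 184

184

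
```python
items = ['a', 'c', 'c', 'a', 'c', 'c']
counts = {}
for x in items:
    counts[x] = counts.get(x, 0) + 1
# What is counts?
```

Initial: counts = {}, items = ['a', 'c', 'c', 'a', 'c', 'c']
See 'a': counts = {'a': 1}
See 'c': counts = {'a': 1, 'c': 1}
See 'c': counts = {'a': 1, 'c': 2}
See 'a': counts = {'a': 2, 'c': 2}
See 'c': counts = {'a': 2, 'c': 3}
See 'c': counts = {'a': 2, 'c': 4}

{'a': 2, 'c': 4}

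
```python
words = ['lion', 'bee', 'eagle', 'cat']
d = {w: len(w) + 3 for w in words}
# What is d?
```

{'lion': 7, 'bee': 6, 'eagle': 8, 'cat': 6}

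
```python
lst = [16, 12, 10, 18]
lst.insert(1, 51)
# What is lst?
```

[16, 51, 12, 10, 18]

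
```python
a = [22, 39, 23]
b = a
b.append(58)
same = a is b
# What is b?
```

After line 1: a = [22, 39, 23]
After line 2 (b = a is an alias, same object): a = [22, 39, 23], b = [22, 39, 23]
After line 3 (b.append mutates the shared list): a = [22, 39, 23, 58], b = [22, 39, 23, 58]
After line 4 (same = a is b; same object -> True): same = True

[22, 39, 23, 58]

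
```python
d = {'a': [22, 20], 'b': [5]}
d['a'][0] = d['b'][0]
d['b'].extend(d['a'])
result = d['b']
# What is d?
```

After line 1: d = {'a': [22, 20], 'b': [5]}
After line 2 (a[0] = b[0] = 5): d = {'a': [5, 20], 'b': [5]}
After line 3 (b.extend(a) appends [5, 20]): d = {'a': [5, 20], 'b': [5, 5, 20]}
After line 4: result = d['b'] = [5, 5, 20]

{'a': [5, 20], 'b': [5, 5, 20]}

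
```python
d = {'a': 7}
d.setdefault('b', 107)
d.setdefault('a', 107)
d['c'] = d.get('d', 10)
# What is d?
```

After line 1: d = {'a': 7}
After line 2 (setdefault adds 'b'=107): d = {'a': 7, 'b': 107}
After line 3 (setdefault 'a' no-op, already exists): d = {'a': 7, 'b': 107}
After line 4 (get('d', 10) returns default since 'd' not in d): d = {'a': 7, 'b': 107, 'c': 10}

{'a': 7, 'b': 107, 'c': 10}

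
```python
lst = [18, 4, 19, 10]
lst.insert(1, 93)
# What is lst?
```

[18, 93, 4, 19, 10]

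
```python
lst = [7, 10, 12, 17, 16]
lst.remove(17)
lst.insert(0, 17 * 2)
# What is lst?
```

After line 1: lst = [7, 10, 12, 17, 16]
After line 2 (remove first 17): lst = [7, 10, 12, 16]
After line 3 (insert 34 at index 0): lst = [34, 7, 10, 12, 16]

[34, 7, 10, 12, 16]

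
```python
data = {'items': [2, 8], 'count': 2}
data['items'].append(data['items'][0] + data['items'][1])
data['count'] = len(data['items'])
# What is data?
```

After line 1: data = {'items': [2, 8], 'count': 2}
After line 2 (append 2 + 8 = 10): data = {'items': [2, 8, 10], 'count': 2}
After line 3 (count = len(items) = 3): data = {'items': [2, 8, 10], 'count': 3}

{'items': [2, 8, 10], 'count': 3}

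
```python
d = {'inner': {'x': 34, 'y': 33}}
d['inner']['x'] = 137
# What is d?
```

After line 1: d = {'inner': {'x': 34, 'y': 33}}
After line 2 (inner x overwritten): d = {'inner': {'x': 137, 'y': 33}}

{'inner': {'x': 137, 'y': 33}}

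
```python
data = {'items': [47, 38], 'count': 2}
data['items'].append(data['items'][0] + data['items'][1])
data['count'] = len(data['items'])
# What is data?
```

After line 1: data = {'items': [47, 38], 'count': 2}
After line 2 (append 47 + 38 = 85): data = {'items': [47, 38, 85], 'count': 2}
After line 3 (count = len(items) = 3): data = {'items': [47, 38, 85], 'count': 3}

{'items': [47, 38, 85], 'count': 3}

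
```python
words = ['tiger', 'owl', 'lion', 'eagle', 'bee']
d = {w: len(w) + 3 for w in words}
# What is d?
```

{'tiger': 8, 'owl': 6, 'lion': 7, 'eagle': 8, 'bee': 6}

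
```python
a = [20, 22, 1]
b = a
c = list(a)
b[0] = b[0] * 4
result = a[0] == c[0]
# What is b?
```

After line 1: a = [20, 22, 1]
After line 2 (b = a, alias): a = [20, 22, 1], b = [20, 22, 1]
After line 3 (c = list(a) is a copy, new object): c = [20, 22, 1]
After line 4 (b[0] = 20 * 4 = 80; mutates shared a/b): a = b = [80, 22, 1], c = [20, 22, 1]
After line 5 (a[0] = 80, c[0] = 20; result = False)

[80, 22, 1]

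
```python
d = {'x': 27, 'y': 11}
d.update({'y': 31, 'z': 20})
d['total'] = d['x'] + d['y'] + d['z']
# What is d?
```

After line 1: d = {'x': 27, 'y': 11}
After line 2 (y overwritten, z added): d = {'x': 27, 'y': 31, 'z': 20}
After line 3 (total = 27 + 31 + 20 = 78): d = {'x': 27, 'y': 31, 'z': 20, 'total': 78}

{'x': 27, 'y': 31, 'z': 20, 'total': 78}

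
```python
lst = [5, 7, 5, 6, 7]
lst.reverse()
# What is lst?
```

[7, 6, 5, 7, 5]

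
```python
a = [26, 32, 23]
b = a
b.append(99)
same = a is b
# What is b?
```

After line 1: a = [26, 32, 23]
After line 2 (b = a is an alias, same object): a = [26, 32, 23], b = [26, 32, 23]
After line 3 (b.append mutates the shared list): a = [26, 32, 23, 99], b = [26, 32, 23, 99]
After line 4 (same = a is b; same object -> True): same = True

[26, 32, 23, 99]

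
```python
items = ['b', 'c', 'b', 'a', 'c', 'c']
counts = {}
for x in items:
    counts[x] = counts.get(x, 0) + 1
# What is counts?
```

Initial: counts = {}, items = ['b', 'c', 'b', 'a', 'c', 'c']
See 'b': counts = {'b': 1}
See 'c': counts = {'b': 1, 'c': 1}
See 'b': counts = {'b': 2, 'c': 1}
See 'a': counts = {'b': 2, 'c': 1, 'a': 1}
See 'c': counts = {'b': 2, 'c': 2, 'a': 1}
See 'c': counts = {'b': 2, 'c': 3, 'a': 1}

{'b': 2, 'c': 3, 'a': 1}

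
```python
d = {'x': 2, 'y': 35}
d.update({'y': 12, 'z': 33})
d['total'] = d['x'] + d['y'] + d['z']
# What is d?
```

After line 1: d = {'x': 2, 'y': 35}
After line 2 (y overwritten, z added): d = {'x': 2, 'y': 12, 'z': 33}
After line 3 (total = 2 + 12 + 33 = 47): d = {'x': 2, 'y': 12, 'z': 33, 'total': 47}

{'x': 2, 'y': 12, 'z': 33, 'total': 47}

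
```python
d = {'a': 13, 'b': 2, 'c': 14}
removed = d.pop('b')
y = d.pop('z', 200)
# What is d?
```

After line 1: d = {'a': 13, 'b': 2, 'c': 14}
After line 2 (pop 'b' returns 2): d = {'a': 13, 'c': 14}, removed = 2
After line 3 (pop 'z' missing, returns default 200): d = {'a': 13, 'c': 14}, y = 200

{'a': 13, 'c': 14}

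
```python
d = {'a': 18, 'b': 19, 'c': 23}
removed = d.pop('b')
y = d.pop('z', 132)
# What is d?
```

After line 1: d = {'a': 18, 'b': 19, 'c': 23}
After line 2 (pop 'b' returns 19): d = {'a': 18, 'c': 23}, removed = 19
After line 3 (pop 'z' missing, returns default 132): d = {'a': 18, 'c': 23}, y = 132

{'a': 18, 'c': 23}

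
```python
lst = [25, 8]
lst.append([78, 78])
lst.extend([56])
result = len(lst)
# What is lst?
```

After line 1: lst = [25, 8]
After line 2 (append adds [78, 78] as single element): lst = [25, 8, [78, 78]]
After line 3 (extend unpacks [56], adds 56): lst = [25, 8, [78, 78], 56]
After line 4: result = len(lst) = 4

[25, 8, [78, 78], 56]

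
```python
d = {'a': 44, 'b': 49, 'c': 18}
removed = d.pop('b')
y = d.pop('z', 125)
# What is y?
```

After line 1: d = {'a': 44, 'b': 49, 'c': 18}
After line 2 (pop 'b' returns 49): d = {'a': 44, 'c': 18}, removed = 49
After line 3 (pop 'z' missing, returns default 125): d = {'a': 44, 'c': 18}, y = 125

125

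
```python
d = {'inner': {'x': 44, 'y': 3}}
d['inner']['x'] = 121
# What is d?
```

After line 1: d = {'inner': {'x': 44, 'y': 3}}
After line 2 (inner x overwritten): d = {'inner': {'x': 121, 'y': 3}}

{'inner': {'x': 121, 'y': 3}}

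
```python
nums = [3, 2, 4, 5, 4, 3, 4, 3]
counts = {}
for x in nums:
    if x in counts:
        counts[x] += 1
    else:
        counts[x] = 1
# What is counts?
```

Initial: counts = {}, nums = [3, 2, 4, 5, 4, 3, 4, 3]
See 3: counts = {3: 1}
See 2: counts = {3: 1, 2: 1}
See 4: counts = {3: 1, 2: 1, 4: 1}
See 5: counts = {3: 1, 2: 1, 4: 1, 5: 1}
See 4: counts = {3: 1, 2: 1, 4: 2, 5: 1}
See 3: counts = {3: 2, 2: 1, 4: 2, 5: 1}
See 4: counts = {3: 2, 2: 1, 4: 3, 5: 1}
See 3: counts = {3: 3, 2: 1, 4: 3, 5: 1}

{3: 3, 2: 1, 4: 3, 5: 1}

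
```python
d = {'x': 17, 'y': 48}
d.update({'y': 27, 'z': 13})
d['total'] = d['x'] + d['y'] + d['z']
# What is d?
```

After line 1: d = {'x': 17, 'y': 48}
After line 2 (y overwritten, z added): d = {'x': 17, 'y': 27, 'z': 13}
After line 3 (total = 17 + 27 + 13 = 57): d = {'x': 17, 'y': 27, 'z': 13, 'total': 57}

{'x': 17, 'y': 27, 'z': 13, 'total': 57}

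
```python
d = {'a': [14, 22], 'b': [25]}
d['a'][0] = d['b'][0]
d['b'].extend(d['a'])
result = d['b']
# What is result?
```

After line 1: d = {'a': [14, 22], 'b': [25]}
After line 2 (a[0] = b[0] = 25): d = {'a': [25, 22], 'b': [25]}
After line 3 (b.extend(a) appends [25, 22]): d = {'a': [25, 22], 'b': [25, 25, 22]}
After line 4: result = d['b'] = [25, 25, 22]

[25, 25, 22]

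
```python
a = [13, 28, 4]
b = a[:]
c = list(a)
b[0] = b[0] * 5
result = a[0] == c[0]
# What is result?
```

After line 1: a = [13, 28, 4]
After line 2 (b = a[:], copy): a = [13, 28, 4], b = [13, 28, 4]
After line 3 (c = list(a) is a copy, new object): c = [13, 28, 4]
After line 4 (b[0] = 13 * 5 = 65; only b mutates (copy)): a = [13, 28, 4], b = [65, 28, 4], c = [13, 28, 4]
After line 5 (a[0] = 13, c[0] = 13; result = True)

True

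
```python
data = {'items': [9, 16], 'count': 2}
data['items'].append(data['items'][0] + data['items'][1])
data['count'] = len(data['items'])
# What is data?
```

After line 1: data = {'items': [9, 16], 'count': 2}
After line 2 (append 9 + 16 = 25): data = {'items': [9, 16, 25], 'count': 2}
After line 3 (count = len(items) = 3): data = {'items': [9, 16, 25], 'count': 3}

{'items': [9, 16, 25], 'count': 3}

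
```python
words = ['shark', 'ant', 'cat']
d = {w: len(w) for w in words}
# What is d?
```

{'shark': 5, 'ant': 3, 'cat': 3}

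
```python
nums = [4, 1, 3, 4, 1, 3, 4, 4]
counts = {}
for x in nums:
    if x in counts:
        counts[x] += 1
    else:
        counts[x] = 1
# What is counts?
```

Initial: counts = {}, nums = [4, 1, 3, 4, 1, 3, 4, 4]
See 4: counts = {4: 1}
See 1: counts = {4: 1, 1: 1}
See 3: counts = {4: 1, 1: 1, 3: 1}
See 4: counts = {4: 2, 1: 1, 3: 1}
See 1: counts = {4: 2, 1: 2, 3: 1}
See 3: counts = {4: 2, 1: 2, 3: 2}
See 4: counts = {4: 3, 1: 2, 3: 2}
See 4: counts = {4: 4, 1: 2, 3: 2}

{4: 4, 1: 2, 3: 2}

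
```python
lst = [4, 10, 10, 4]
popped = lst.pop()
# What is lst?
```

[4, 10, 10]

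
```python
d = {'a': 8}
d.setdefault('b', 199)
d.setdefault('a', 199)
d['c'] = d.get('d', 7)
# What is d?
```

After line 1: d = {'a': 8}
After line 2 (setdefault adds 'b'=199): d = {'a': 8, 'b': 199}
After line 3 (setdefault 'a' no-op, already exists): d = {'a': 8, 'b': 199}
After line 4 (get('d', 7) returns default since 'd' not in d): d = {'a': 8, 'b': 199, 'c': 7}

{'a': 8, 'b': 199, 'c': 7}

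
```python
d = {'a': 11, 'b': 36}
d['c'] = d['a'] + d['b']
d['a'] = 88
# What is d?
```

After line 1: d = {'a': 11, 'b': 36}
After line 2 (d['c'] = 11 + 36): d = {'a': 11, 'b': 36, 'c': 47}
After line 3: d = {'a': 88, 'b': 36, 'c': 47}

{'a': 88, 'b': 36, 'c': 47}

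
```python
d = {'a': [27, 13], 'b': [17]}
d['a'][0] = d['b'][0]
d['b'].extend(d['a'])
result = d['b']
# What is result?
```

After line 1: d = {'a': [27, 13], 'b': [17]}
After line 2 (a[0] = b[0] = 17): d = {'a': [17, 13], 'b': [17]}
After line 3 (b.extend(a) appends [17, 13]): d = {'a': [17, 13], 'b': [17, 17, 13]}
After line 4: result = d['b'] = [17, 17, 13]

[17, 17, 13]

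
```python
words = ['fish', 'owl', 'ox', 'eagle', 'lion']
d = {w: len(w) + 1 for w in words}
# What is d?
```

{'fish': 5, 'owl': 4, 'ox': 3, 'eagle': 6, 'lion': 5}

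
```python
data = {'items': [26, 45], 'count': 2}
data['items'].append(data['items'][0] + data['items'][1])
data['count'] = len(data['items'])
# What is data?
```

After line 1: data = {'items': [26, 45], 'count': 2}
After line 2 (append 26 + 45 = 71): data = {'items': [26, 45, 71], 'count': 2}
After line 3 (count = len(items) = 3): data = {'items': [26, 45, 71], 'count': 3}

{'items': [26, 45, 71], 'count': 3}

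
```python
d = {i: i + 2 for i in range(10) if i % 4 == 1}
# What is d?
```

{1: 3, 5: 7, 9: 11}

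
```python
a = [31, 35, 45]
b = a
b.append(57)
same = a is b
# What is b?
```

After line 1: a = [31, 35, 45]
After line 2 (b = a is an alias, same object): a = [31, 35, 45], b = [31, 35, 45]
After line 3 (b.append mutates the shared list): a = [31, 35, 45, 57], b = [31, 35, 45, 57]
After line 4 (same = a is b; same object -> True): same = True

[31, 35, 45, 57]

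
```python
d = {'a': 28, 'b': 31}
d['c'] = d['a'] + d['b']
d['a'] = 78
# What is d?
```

After line 1: d = {'a': 28, 'b': 31}
After line 2 (d['c'] = 28 + 31): d = {'a': 28, 'b': 31, 'c': 59}
After line 3: d = {'a': 78, 'b': 31, 'c': 59}

{'a': 78, 'b': 31, 'c': 59}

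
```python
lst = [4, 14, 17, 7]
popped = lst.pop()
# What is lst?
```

[4, 14, 17]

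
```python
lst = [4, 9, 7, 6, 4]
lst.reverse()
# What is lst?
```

[4, 6, 7, 9, 4]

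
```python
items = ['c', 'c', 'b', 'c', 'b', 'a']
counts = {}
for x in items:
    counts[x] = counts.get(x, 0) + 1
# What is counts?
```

Initial: counts = {}, items = ['c', 'c', 'b', 'c', 'b', 'a']
See 'c': counts = {'c': 1}
See 'c': counts = {'c': 2}
See 'b': counts = {'c': 2, 'b': 1}
See 'c': counts = {'c': 3, 'b': 1}
See 'b': counts = {'c': 3, 'b': 2}
See 'a': counts = {'c': 3, 'b': 2, 'a': 1}

{'c': 3, 'b': 2, 'a': 1}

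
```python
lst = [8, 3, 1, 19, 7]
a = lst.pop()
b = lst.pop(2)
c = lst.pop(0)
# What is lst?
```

After line 1: lst = [8, 3, 1, 19, 7]
After line 2 (pop() -> a = 7): lst = [8, 3, 1, 19]
After line 3 (pop(2) -> b = 1): lst = [8, 3, 19]
After line 4 (pop(0) -> c = 8): lst = [3, 19]

[3, 19]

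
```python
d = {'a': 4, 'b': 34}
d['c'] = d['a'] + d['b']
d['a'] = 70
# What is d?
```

After line 1: d = {'a': 4, 'b': 34}
After line 2 (d['c'] = 4 + 34): d = {'a': 4, 'b': 34, 'c': 38}
After line 3: d = {'a': 70, 'b': 34, 'c': 38}

{'a': 70, 'b': 34, 'c': 38}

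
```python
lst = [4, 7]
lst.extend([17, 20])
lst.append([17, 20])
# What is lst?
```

After line 1: lst = [4, 7]
After line 2 (extend unpacks [17, 20]): lst = [4, 7, 17, 20]
After line 3 (append adds [17, 20] as single element): lst = [4, 7, 17, 20, [17, 20]]

[4, 7, 17, 20, [17, 20]]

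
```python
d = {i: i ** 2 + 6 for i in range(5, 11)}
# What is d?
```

{5: 31, 6: 42, 7: 55, 8: 70, 9: 87, 10: 106}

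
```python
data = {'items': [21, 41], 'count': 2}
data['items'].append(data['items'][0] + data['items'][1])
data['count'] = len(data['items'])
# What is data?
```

After line 1: data = {'items': [21, 41], 'count': 2}
After line 2 (append 21 + 41 = 62): data = {'items': [21, 41, 62], 'count': 2}
After line 3 (count = len(items) = 3): data = {'items': [21, 41, 62], 'count': 3}

{'items': [21, 41, 62], 'count': 3}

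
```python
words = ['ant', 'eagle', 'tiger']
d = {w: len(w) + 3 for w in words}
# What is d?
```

{'ant': 6, 'eagle': 8, 'tiger': 8}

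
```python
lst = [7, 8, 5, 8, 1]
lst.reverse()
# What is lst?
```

[1, 8, 5, 8, 7]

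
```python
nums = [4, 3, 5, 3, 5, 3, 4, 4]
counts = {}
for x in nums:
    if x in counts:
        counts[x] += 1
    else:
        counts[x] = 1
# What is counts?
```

Initial: counts = {}, nums = [4, 3, 5, 3, 5, 3, 4, 4]
See 4: counts = {4: 1}
See 3: counts = {4: 1, 3: 1}
See 5: counts = {4: 1, 3: 1, 5: 1}
See 3: counts = {4: 1, 3: 2, 5: 1}
See 5: counts = {4: 1, 3: 2, 5: 2}
See 3: counts = {4: 1, 3: 3, 5: 2}
See 4: counts = {4: 2, 3: 3, 5: 2}
See 4: counts = {4: 3, 3: 3, 5: 2}

{4: 3, 3: 3, 5: 2}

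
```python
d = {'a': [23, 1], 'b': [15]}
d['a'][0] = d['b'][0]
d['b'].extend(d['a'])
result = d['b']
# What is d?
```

After line 1: d = {'a': [23, 1], 'b': [15]}
After line 2 (a[0] = b[0] = 15): d = {'a': [15, 1], 'b': [15]}
After line 3 (b.extend(a) appends [15, 1]): d = {'a': [15, 1], 'b': [15, 15, 1]}
After line 4: result = d['b'] = [15, 15, 1]

{'a': [15, 1], 'b': [15, 15, 1]}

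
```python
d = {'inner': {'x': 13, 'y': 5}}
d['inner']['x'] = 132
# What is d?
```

After line 1: d = {'inner': {'x': 13, 'y': 5}}
After line 2 (inner x overwritten): d = {'inner': {'x': 132, 'y': 5}}

{'inner': {'x': 132, 'y': 5}}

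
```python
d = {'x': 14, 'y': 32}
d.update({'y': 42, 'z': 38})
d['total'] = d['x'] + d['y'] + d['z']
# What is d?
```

After line 1: d = {'x': 14, 'y': 32}
After line 2 (y overwritten, z added): d = {'x': 14, 'y': 42, 'z': 38}
After line 3 (total = 14 + 42 + 38 = 94): d = {'x': 14, 'y': 42, 'z': 38, 'total': 94}

{'x': 14, 'y': 42, 'z': 38, 'total': 94}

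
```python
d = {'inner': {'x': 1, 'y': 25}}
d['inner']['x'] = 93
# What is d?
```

After line 1: d = {'inner': {'x': 1, 'y': 25}}
After line 2 (inner x overwritten): d = {'inner': {'x': 93, 'y': 25}}

{'inner': {'x': 93, 'y': 25}}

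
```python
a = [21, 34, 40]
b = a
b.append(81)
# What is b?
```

After line 1: a = [21, 34, 40]
After line 2 (b = a is an alias, same object): a = [21, 34, 40], b = [21, 34, 40]
After line 3 (b.append mutates the shared list): a = [21, 34, 40, 81], b = [21, 34, 40, 81]

[21, 34, 40, 81]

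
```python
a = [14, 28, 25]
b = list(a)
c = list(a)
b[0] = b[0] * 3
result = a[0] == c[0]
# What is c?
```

After line 1: a = [14, 28, 25]
After line 2 (b = list(a), copy): a = [14, 28, 25], b = [14, 28, 25]
After line 3 (c = list(a) is a copy, new object): c = [14, 28, 25]
After line 4 (b[0] = 14 * 3 = 42; only b mutates (copy)): a = [14, 28, 25], b = [42, 28, 25], c = [14, 28, 25]
After line 5 (a[0] = 14, c[0] = 14; result = True)

[14, 28, 25]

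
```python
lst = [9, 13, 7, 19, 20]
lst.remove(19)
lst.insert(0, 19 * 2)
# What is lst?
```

After line 1: lst = [9, 13, 7, 19, 20]
After line 2 (remove first 19): lst = [9, 13, 7, 20]
After line 3 (insert 38 at index 0): lst = [38, 9, 13, 7, 20]

[38, 9, 13, 7, 20]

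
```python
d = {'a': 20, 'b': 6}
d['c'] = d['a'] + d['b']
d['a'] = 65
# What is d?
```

After line 1: d = {'a': 20, 'b': 6}
After line 2 (d['c'] = 20 + 6): d = {'a': 20, 'b': 6, 'c': 26}
After line 3: d = {'a': 65, 'b': 6, 'c': 26}

{'a': 65, 'b': 6, 'c': 26}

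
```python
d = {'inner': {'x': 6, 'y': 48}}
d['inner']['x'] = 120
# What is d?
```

After line 1: d = {'inner': {'x': 6, 'y': 48}}
After line 2 (inner x overwritten): d = {'inner': {'x': 120, 'y': 48}}

{'inner': {'x': 120, 'y': 48}}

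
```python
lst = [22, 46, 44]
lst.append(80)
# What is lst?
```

[22, 46, 44, 80]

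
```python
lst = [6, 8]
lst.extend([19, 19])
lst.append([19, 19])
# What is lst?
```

After line 1: lst = [6, 8]
After line 2 (extend unpacks [19, 19]): lst = [6, 8, 19, 19]
After line 3 (append adds [19, 19] as single element): lst = [6, 8, 19, 19, [19, 19]]

[6, 8, 19, 19, [19, 19]]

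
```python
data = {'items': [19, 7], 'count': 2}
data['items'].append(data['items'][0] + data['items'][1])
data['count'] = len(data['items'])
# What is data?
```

After line 1: data = {'items': [19, 7], 'count': 2}
After line 2 (append 19 + 7 = 26): data = {'items': [19, 7, 26], 'count': 2}
After line 3 (count = len(items) = 3): data = {'items': [19, 7, 26], 'count': 3}

{'items': [19, 7, 26], 'count': 3}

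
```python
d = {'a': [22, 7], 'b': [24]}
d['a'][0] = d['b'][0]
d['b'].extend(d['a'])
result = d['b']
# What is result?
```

After line 1: d = {'a': [22, 7], 'b': [24]}
After line 2 (a[0] = b[0] = 24): d = {'a': [24, 7], 'b': [24]}
After line 3 (b.extend(a) appends [24, 7]): d = {'a': [24, 7], 'b': [24, 24, 7]}
After line 4: result = d['b'] = [24, 24, 7]

[24, 24, 7]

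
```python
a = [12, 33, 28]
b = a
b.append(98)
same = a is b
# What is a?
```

After line 1: a = [12, 33, 28]
After line 2 (b = a is an alias, same object): a = [12, 33, 28], b = [12, 33, 28]
After line 3 (b.append mutates the shared list): a = [12, 33, 28, 98], b = [12, 33, 28, 98]
After line 4 (same = a is b; same object -> True): same = True

[12, 33, 28, 98]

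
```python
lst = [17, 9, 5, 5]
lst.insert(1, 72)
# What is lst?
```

[17, 72, 9, 5, 5]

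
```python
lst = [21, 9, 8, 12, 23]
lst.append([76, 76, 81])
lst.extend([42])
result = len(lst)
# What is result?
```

After line 1: lst = [21, 9, 8, 12, 23]
After line 2 (append adds [76, 76, 81] as single element): lst = [21, 9, 8, 12, 23, [76, 76, 81]]
After line 3 (extend unpacks [42], adds 42): lst = [21, 9, 8, 12, 23, [76, 76, 81], 42]
After line 4: result = len(lst) = 7

7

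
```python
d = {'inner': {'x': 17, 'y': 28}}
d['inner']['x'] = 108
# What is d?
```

After line 1: d = {'inner': {'x': 17, 'y': 28}}
After line 2 (inner x overwritten): d = {'inner': {'x': 108, 'y': 28}}

{'inner': {'x': 108, 'y': 28}}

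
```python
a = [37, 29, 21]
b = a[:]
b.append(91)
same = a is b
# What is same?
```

After line 1: a = [37, 29, 21]
After line 2 (b = a[:] is a shallow copy, new object): a = [37, 29, 21], b = [37, 29, 21]
After line 3 (append only mutates b): a = [37, 29, 21], b = [37, 29, 21, 91]
After line 4 (same = a is b; different objects -> False): same = False

False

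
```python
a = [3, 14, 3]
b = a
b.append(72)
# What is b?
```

After line 1: a = [3, 14, 3]
After line 2 (b = a is an alias, same object): a = [3, 14, 3], b = [3, 14, 3]
After line 3 (b.append mutates the shared list): a = [3, 14, 3, 72], b = [3, 14, 3, 72]

[3, 14, 3, 72]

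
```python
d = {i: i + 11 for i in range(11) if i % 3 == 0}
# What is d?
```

{0: 11, 3: 14, 6: 17, 9: 20}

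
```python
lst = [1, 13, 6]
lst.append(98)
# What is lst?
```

[1, 13, 6, 98]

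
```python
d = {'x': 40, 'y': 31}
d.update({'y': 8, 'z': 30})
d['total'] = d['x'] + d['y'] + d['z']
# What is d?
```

After line 1: d = {'x': 40, 'y': 31}
After line 2 (y overwritten, z added): d = {'x': 40, 'y': 8, 'z': 30}
After line 3 (total = 40 + 8 + 30 = 78): d = {'x': 40, 'y': 8, 'z': 30, 'total': 78}

{'x': 40, 'y': 8, 'z': 30, 'total': 78}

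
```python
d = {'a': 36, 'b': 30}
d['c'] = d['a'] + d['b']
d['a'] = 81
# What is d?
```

After line 1: d = {'a': 36, 'b': 30}
After line 2 (d['c'] = 36 + 30): d = {'a': 36, 'b': 30, 'c': 66}
After line 3: d = {'a': 81, 'b': 30, 'c': 66}

{'a': 81, 'b': 30, 'c': 66}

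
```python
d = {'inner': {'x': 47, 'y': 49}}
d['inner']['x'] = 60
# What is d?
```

After line 1: d = {'inner': {'x': 47, 'y': 49}}
After line 2 (inner x overwritten): d = {'inner': {'x': 60, 'y': 49}}

{'inner': {'x': 60, 'y': 49}}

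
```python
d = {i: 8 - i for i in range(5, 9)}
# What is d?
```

{5: 3, 6: 2, 7: 1, 8: 0}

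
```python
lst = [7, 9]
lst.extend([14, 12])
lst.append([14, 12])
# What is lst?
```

After line 1: lst = [7, 9]
After line 2 (extend unpacks [14, 12]): lst = [7, 9, 14, 12]
After line 3 (append adds [14, 12] as single element): lst = [7, 9, 14, 12, [14, 12]]

[7, 9, 14, 12, [14, 12]]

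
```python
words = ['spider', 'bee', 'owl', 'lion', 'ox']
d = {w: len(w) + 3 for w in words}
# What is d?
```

{'spider': 9, 'bee': 6, 'owl': 6, 'lion': 7, 'ox': 5}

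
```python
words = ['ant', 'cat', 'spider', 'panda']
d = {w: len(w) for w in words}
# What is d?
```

{'ant': 3, 'cat': 3, 'spider': 6, 'panda': 5}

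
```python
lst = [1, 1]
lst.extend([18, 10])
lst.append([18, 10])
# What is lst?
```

After line 1: lst = [1, 1]
After line 2 (extend unpacks [18, 10]): lst = [1, 1, 18, 10]
After line 3 (append adds [18, 10] as single element): lst = [1, 1, 18, 10, [18, 10]]

[1, 1, 18, 10, [18, 10]]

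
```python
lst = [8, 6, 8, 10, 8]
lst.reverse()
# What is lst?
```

[8, 10, 8, 6, 8]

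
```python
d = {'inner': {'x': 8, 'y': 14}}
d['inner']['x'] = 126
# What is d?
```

After line 1: d = {'inner': {'x': 8, 'y': 14}}
After line 2 (inner x overwritten): d = {'inner': {'x': 126, 'y': 14}}

{'inner': {'x': 126, 'y': 14}}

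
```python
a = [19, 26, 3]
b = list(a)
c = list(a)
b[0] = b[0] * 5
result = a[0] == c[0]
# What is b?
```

After line 1: a = [19, 26, 3]
After line 2 (b = list(a), copy): a = [19, 26, 3], b = [19, 26, 3]
After line 3 (c = list(a) is a copy, new object): c = [19, 26, 3]
After line 4 (b[0] = 19 * 5 = 95; only b mutates (copy)): a = [19, 26, 3], b = [95, 26, 3], c = [19, 26, 3]
After line 5 (a[0] = 19, c[0] = 19; result = True)

[95, 26, 3]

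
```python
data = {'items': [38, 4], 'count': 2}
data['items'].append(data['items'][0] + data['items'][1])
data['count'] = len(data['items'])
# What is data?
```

After line 1: data = {'items': [38, 4], 'count': 2}
After line 2 (append 38 + 4 = 42): data = {'items': [38, 4, 42], 'count': 2}
After line 3 (count = len(items) = 3): data = {'items': [38, 4, 42], 'count': 3}

{'items': [38, 4, 42], 'count': 3}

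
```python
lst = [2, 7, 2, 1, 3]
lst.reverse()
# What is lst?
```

[3, 1, 2, 7, 2]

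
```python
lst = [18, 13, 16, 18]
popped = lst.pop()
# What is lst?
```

[18, 13, 16]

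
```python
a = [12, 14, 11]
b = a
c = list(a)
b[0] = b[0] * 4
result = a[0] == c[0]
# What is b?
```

After line 1: a = [12, 14, 11]
After line 2 (b = a, alias): a = [12, 14, 11], b = [12, 14, 11]
After line 3 (c = list(a) is a copy, new object): c = [12, 14, 11]
After line 4 (b[0] = 12 * 4 = 48; mutates shared a/b): a = b = [48, 14, 11], c = [12, 14, 11]
After line 5 (a[0] = 48, c[0] = 12; result = False)

[48, 14, 11]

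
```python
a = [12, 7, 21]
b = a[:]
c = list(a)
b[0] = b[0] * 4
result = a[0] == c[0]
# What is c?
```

After line 1: a = [12, 7, 21]
After line 2 (b = a[:], copy): a = [12, 7, 21], b = [12, 7, 21]
After line 3 (c = list(a) is a copy, new object): c = [12, 7, 21]
After line 4 (b[0] = 12 * 4 = 48; only b mutates (copy)): a = [12, 7, 21], b = [48, 7, 21], c = [12, 7, 21]
After line 5 (a[0] = 12, c[0] = 12; result = True)

[12, 7, 21]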